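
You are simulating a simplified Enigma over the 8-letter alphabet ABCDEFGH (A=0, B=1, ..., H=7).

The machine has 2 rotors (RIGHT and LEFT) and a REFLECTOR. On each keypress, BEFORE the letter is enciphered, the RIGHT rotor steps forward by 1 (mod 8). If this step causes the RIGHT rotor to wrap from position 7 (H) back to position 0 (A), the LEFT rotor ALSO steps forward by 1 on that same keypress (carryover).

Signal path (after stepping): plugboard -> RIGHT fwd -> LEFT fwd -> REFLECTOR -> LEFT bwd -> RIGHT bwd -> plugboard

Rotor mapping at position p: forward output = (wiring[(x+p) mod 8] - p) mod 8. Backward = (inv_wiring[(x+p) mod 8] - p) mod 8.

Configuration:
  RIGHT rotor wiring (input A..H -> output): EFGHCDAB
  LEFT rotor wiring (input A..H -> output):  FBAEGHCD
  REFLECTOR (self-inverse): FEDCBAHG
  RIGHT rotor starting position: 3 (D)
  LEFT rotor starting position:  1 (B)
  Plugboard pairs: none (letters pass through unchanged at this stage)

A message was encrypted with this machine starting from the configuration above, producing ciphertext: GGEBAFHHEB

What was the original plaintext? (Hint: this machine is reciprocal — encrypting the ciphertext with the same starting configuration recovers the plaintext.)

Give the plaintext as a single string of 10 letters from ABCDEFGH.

Answer: AABDFGAABC

Derivation:
Char 1 ('G'): step: R->4, L=1; G->plug->G->R->C->L->D->refl->C->L'->G->R'->A->plug->A
Char 2 ('G'): step: R->5, L=1; G->plug->G->R->C->L->D->refl->C->L'->G->R'->A->plug->A
Char 3 ('E'): step: R->6, L=1; E->plug->E->R->A->L->A->refl->F->L'->D->R'->B->plug->B
Char 4 ('B'): step: R->7, L=1; B->plug->B->R->F->L->B->refl->E->L'->H->R'->D->plug->D
Char 5 ('A'): step: R->0, L->2 (L advanced); A->plug->A->R->E->L->A->refl->F->L'->D->R'->F->plug->F
Char 6 ('F'): step: R->1, L=2; F->plug->F->R->H->L->H->refl->G->L'->A->R'->G->plug->G
Char 7 ('H'): step: R->2, L=2; H->plug->H->R->D->L->F->refl->A->L'->E->R'->A->plug->A
Char 8 ('H'): step: R->3, L=2; H->plug->H->R->D->L->F->refl->A->L'->E->R'->A->plug->A
Char 9 ('E'): step: R->4, L=2; E->plug->E->R->A->L->G->refl->H->L'->H->R'->B->plug->B
Char 10 ('B'): step: R->5, L=2; B->plug->B->R->D->L->F->refl->A->L'->E->R'->C->plug->C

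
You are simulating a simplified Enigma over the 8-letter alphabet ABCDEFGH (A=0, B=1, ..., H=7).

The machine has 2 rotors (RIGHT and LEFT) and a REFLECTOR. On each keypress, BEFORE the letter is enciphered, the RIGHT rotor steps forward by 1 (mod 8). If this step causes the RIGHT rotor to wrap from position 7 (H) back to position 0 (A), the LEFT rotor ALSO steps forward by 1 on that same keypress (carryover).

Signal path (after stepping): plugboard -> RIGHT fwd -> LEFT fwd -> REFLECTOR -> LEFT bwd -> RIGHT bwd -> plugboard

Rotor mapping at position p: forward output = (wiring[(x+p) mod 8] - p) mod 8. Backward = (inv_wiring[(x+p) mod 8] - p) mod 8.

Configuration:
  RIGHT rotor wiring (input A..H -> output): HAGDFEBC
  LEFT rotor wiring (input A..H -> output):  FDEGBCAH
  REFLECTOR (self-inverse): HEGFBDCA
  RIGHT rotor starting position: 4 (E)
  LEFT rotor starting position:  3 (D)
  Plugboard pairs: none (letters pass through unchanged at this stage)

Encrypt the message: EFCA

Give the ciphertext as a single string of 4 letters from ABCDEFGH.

Answer: HCGG

Derivation:
Char 1 ('E'): step: R->5, L=3; E->plug->E->R->D->L->F->refl->D->L'->A->R'->H->plug->H
Char 2 ('F'): step: R->6, L=3; F->plug->F->R->F->L->C->refl->G->L'->B->R'->C->plug->C
Char 3 ('C'): step: R->7, L=3; C->plug->C->R->B->L->G->refl->C->L'->F->R'->G->plug->G
Char 4 ('A'): step: R->0, L->4 (L advanced); A->plug->A->R->H->L->C->refl->G->L'->B->R'->G->plug->G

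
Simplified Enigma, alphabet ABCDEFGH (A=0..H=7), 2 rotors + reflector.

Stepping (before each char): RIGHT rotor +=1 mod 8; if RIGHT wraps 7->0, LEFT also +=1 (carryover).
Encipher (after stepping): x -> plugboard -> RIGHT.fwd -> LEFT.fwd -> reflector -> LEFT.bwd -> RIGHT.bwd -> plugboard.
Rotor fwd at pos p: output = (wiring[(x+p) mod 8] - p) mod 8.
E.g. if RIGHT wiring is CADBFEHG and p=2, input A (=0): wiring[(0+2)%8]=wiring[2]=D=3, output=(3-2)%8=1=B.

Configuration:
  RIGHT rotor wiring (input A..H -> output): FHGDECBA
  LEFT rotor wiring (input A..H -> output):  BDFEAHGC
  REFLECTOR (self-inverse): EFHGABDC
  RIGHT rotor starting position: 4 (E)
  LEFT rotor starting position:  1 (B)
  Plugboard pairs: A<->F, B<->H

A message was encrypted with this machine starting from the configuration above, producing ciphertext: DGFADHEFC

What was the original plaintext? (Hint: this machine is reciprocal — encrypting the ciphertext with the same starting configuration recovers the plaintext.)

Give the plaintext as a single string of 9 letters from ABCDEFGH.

Answer: CADBGAGGB

Derivation:
Char 1 ('D'): step: R->5, L=1; D->plug->D->R->A->L->C->refl->H->L'->D->R'->C->plug->C
Char 2 ('G'): step: R->6, L=1; G->plug->G->R->G->L->B->refl->F->L'->F->R'->F->plug->A
Char 3 ('F'): step: R->7, L=1; F->plug->A->R->B->L->E->refl->A->L'->H->R'->D->plug->D
Char 4 ('A'): step: R->0, L->2 (L advanced); A->plug->F->R->C->L->G->refl->D->L'->A->R'->H->plug->B
Char 5 ('D'): step: R->1, L=2; D->plug->D->R->D->L->F->refl->B->L'->H->R'->G->plug->G
Char 6 ('H'): step: R->2, L=2; H->plug->B->R->B->L->C->refl->H->L'->G->R'->F->plug->A
Char 7 ('E'): step: R->3, L=2; E->plug->E->R->F->L->A->refl->E->L'->E->R'->G->plug->G
Char 8 ('F'): step: R->4, L=2; F->plug->A->R->A->L->D->refl->G->L'->C->R'->G->plug->G
Char 9 ('C'): step: R->5, L=2; C->plug->C->R->D->L->F->refl->B->L'->H->R'->H->plug->B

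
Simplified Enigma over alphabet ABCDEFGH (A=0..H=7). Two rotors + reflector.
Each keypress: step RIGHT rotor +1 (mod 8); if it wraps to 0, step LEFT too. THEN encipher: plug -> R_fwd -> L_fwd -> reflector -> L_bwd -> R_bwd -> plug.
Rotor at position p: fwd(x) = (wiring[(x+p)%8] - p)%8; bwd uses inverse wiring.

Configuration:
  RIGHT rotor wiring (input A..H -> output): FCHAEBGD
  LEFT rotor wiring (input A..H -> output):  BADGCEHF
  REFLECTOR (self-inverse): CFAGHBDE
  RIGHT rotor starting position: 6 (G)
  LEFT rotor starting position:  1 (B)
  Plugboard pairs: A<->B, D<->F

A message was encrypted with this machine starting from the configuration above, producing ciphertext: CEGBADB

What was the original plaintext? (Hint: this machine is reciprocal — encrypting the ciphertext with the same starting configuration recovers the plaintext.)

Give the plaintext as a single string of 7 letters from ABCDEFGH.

Char 1 ('C'): step: R->7, L=1; C->plug->C->R->D->L->B->refl->F->L'->C->R'->G->plug->G
Char 2 ('E'): step: R->0, L->2 (L advanced); E->plug->E->R->E->L->F->refl->B->L'->A->R'->D->plug->F
Char 3 ('G'): step: R->1, L=2; G->plug->G->R->C->L->A->refl->C->L'->D->R'->D->plug->F
Char 4 ('B'): step: R->2, L=2; B->plug->A->R->F->L->D->refl->G->L'->H->R'->D->plug->F
Char 5 ('A'): step: R->3, L=2; A->plug->B->R->B->L->E->refl->H->L'->G->R'->C->plug->C
Char 6 ('D'): step: R->4, L=2; D->plug->F->R->G->L->H->refl->E->L'->B->R'->E->plug->E
Char 7 ('B'): step: R->5, L=2; B->plug->A->R->E->L->F->refl->B->L'->A->R'->D->plug->F

Answer: GFFFCEF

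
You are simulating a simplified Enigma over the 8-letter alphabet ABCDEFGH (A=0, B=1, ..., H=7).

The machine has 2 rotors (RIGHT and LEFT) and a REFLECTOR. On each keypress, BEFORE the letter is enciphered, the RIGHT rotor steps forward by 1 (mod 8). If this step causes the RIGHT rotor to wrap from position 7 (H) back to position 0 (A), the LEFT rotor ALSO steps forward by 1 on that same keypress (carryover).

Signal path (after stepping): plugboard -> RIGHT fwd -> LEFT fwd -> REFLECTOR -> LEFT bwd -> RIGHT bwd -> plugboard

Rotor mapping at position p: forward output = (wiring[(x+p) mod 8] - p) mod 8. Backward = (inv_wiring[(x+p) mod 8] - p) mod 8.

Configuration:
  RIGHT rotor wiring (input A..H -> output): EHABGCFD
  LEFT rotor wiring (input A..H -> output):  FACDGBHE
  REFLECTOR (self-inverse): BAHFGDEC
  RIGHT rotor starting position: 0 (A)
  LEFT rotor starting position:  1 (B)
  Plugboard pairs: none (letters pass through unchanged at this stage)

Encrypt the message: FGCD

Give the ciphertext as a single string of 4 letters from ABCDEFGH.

Answer: EDHH

Derivation:
Char 1 ('F'): step: R->1, L=1; F->plug->F->R->E->L->A->refl->B->L'->B->R'->E->plug->E
Char 2 ('G'): step: R->2, L=1; G->plug->G->R->C->L->C->refl->H->L'->A->R'->D->plug->D
Char 3 ('C'): step: R->3, L=1; C->plug->C->R->H->L->E->refl->G->L'->F->R'->H->plug->H
Char 4 ('D'): step: R->4, L=1; D->plug->D->R->H->L->E->refl->G->L'->F->R'->H->plug->H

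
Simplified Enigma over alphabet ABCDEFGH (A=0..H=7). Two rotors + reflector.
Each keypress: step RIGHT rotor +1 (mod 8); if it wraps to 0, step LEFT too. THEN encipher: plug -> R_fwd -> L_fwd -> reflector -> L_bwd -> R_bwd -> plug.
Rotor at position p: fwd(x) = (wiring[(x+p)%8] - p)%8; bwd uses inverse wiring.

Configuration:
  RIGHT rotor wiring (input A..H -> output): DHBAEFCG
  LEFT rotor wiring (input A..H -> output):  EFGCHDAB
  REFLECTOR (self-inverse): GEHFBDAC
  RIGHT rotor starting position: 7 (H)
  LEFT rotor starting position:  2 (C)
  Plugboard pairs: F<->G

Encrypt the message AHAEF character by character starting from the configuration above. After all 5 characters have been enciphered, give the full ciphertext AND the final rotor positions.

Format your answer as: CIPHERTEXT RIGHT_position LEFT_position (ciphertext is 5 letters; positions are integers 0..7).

Char 1 ('A'): step: R->0, L->3 (L advanced); A->plug->A->R->D->L->F->refl->D->L'->H->R'->B->plug->B
Char 2 ('H'): step: R->1, L=3; H->plug->H->R->C->L->A->refl->G->L'->E->R'->E->plug->E
Char 3 ('A'): step: R->2, L=3; A->plug->A->R->H->L->D->refl->F->L'->D->R'->D->plug->D
Char 4 ('E'): step: R->3, L=3; E->plug->E->R->D->L->F->refl->D->L'->H->R'->D->plug->D
Char 5 ('F'): step: R->4, L=3; F->plug->G->R->F->L->B->refl->E->L'->B->R'->B->plug->B
Final: ciphertext=BEDDB, RIGHT=4, LEFT=3

Answer: BEDDB 4 3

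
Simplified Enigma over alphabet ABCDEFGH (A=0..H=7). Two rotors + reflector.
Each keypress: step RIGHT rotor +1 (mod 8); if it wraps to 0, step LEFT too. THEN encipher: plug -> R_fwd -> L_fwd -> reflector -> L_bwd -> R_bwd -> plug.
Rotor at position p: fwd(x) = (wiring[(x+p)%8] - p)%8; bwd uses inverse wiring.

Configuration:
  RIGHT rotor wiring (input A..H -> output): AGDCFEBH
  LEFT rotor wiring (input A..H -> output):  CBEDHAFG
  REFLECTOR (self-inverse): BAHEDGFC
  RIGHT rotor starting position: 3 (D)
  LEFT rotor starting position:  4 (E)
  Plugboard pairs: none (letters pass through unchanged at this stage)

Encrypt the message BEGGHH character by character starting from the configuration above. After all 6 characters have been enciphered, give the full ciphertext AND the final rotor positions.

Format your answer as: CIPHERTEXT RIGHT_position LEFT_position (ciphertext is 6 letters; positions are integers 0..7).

Char 1 ('B'): step: R->4, L=4; B->plug->B->R->A->L->D->refl->E->L'->B->R'->A->plug->A
Char 2 ('E'): step: R->5, L=4; E->plug->E->R->B->L->E->refl->D->L'->A->R'->H->plug->H
Char 3 ('G'): step: R->6, L=4; G->plug->G->R->H->L->H->refl->C->L'->D->R'->A->plug->A
Char 4 ('G'): step: R->7, L=4; G->plug->G->R->F->L->F->refl->G->L'->E->R'->D->plug->D
Char 5 ('H'): step: R->0, L->5 (L advanced); H->plug->H->R->H->L->C->refl->H->L'->F->R'->E->plug->E
Char 6 ('H'): step: R->1, L=5; H->plug->H->R->H->L->C->refl->H->L'->F->R'->A->plug->A
Final: ciphertext=AHADEA, RIGHT=1, LEFT=5

Answer: AHADEA 1 5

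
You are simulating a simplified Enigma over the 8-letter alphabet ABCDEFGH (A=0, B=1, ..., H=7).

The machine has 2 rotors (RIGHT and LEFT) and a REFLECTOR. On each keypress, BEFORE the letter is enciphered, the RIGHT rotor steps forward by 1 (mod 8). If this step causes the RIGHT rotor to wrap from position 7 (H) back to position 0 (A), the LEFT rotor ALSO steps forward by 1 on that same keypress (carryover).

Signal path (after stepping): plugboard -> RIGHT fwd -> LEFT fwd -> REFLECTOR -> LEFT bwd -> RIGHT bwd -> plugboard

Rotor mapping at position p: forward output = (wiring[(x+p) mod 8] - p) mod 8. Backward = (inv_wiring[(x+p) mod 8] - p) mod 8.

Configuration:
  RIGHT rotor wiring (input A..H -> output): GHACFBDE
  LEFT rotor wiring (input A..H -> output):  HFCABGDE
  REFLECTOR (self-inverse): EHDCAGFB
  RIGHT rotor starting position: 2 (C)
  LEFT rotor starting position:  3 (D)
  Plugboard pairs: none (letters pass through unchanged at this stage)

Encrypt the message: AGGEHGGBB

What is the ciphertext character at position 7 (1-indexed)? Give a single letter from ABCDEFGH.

Char 1 ('A'): step: R->3, L=3; A->plug->A->R->H->L->H->refl->B->L'->E->R'->G->plug->G
Char 2 ('G'): step: R->4, L=3; G->plug->G->R->E->L->B->refl->H->L'->H->R'->C->plug->C
Char 3 ('G'): step: R->5, L=3; G->plug->G->R->F->L->E->refl->A->L'->D->R'->F->plug->F
Char 4 ('E'): step: R->6, L=3; E->plug->E->R->C->L->D->refl->C->L'->G->R'->B->plug->B
Char 5 ('H'): step: R->7, L=3; H->plug->H->R->E->L->B->refl->H->L'->H->R'->B->plug->B
Char 6 ('G'): step: R->0, L->4 (L advanced); G->plug->G->R->D->L->A->refl->E->L'->H->R'->B->plug->B
Char 7 ('G'): step: R->1, L=4; G->plug->G->R->D->L->A->refl->E->L'->H->R'->B->plug->B

B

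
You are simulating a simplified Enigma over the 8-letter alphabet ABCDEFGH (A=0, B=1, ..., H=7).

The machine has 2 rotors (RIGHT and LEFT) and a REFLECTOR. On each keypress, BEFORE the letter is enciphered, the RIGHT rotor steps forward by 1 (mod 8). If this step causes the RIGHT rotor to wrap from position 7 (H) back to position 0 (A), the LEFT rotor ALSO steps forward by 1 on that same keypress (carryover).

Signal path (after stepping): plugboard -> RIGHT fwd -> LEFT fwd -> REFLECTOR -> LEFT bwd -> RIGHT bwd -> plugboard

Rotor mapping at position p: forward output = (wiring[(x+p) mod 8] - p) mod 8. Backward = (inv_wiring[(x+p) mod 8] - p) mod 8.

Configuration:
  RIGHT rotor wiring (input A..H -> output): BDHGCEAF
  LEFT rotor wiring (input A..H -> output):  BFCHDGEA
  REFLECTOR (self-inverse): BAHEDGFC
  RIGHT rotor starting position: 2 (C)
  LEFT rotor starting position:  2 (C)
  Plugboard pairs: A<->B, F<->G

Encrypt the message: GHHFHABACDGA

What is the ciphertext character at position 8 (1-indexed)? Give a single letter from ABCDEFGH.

Char 1 ('G'): step: R->3, L=2; G->plug->F->R->G->L->H->refl->C->L'->E->R'->H->plug->H
Char 2 ('H'): step: R->4, L=2; H->plug->H->R->C->L->B->refl->A->L'->A->R'->B->plug->A
Char 3 ('H'): step: R->5, L=2; H->plug->H->R->F->L->G->refl->F->L'->B->R'->G->plug->F
Char 4 ('F'): step: R->6, L=2; F->plug->G->R->E->L->C->refl->H->L'->G->R'->H->plug->H
Char 5 ('H'): step: R->7, L=2; H->plug->H->R->B->L->F->refl->G->L'->F->R'->G->plug->F
Char 6 ('A'): step: R->0, L->3 (L advanced); A->plug->B->R->D->L->B->refl->A->L'->B->R'->A->plug->B
Char 7 ('B'): step: R->1, L=3; B->plug->A->R->C->L->D->refl->E->L'->A->R'->H->plug->H
Char 8 ('A'): step: R->2, L=3; A->plug->B->R->E->L->F->refl->G->L'->F->R'->A->plug->B

B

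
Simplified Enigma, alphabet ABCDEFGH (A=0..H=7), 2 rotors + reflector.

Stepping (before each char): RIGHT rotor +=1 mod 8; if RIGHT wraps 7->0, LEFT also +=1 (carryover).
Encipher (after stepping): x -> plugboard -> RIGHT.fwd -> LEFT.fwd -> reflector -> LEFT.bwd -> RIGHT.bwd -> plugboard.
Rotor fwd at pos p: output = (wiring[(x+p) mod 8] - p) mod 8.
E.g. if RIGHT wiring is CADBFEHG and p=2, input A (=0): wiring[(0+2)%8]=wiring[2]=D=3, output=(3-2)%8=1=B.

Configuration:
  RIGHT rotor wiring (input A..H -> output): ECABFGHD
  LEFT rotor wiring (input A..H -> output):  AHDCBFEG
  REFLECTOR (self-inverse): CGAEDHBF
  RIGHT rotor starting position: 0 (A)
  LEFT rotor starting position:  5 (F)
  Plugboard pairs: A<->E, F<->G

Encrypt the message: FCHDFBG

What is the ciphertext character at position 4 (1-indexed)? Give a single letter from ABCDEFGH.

Char 1 ('F'): step: R->1, L=5; F->plug->G->R->C->L->B->refl->G->L'->F->R'->E->plug->A
Char 2 ('C'): step: R->2, L=5; C->plug->C->R->D->L->D->refl->E->L'->H->R'->B->plug->B
Char 3 ('H'): step: R->3, L=5; H->plug->H->R->F->L->G->refl->B->L'->C->R'->B->plug->B
Char 4 ('D'): step: R->4, L=5; D->plug->D->R->H->L->E->refl->D->L'->D->R'->C->plug->C

C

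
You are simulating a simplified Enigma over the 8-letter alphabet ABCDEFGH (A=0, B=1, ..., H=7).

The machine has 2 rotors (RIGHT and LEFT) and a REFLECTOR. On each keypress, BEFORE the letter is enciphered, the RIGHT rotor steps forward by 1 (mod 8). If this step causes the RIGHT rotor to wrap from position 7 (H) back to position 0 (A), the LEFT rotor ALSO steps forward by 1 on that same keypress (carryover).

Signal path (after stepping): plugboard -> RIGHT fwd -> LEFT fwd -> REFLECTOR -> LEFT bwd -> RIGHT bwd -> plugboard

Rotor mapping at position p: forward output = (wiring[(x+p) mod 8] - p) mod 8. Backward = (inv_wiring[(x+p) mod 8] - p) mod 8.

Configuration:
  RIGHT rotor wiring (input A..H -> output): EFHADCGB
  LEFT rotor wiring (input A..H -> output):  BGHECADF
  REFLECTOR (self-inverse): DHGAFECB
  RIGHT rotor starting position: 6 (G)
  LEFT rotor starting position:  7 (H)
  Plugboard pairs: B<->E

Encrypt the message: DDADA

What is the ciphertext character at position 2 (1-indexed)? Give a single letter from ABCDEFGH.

Char 1 ('D'): step: R->7, L=7; D->plug->D->R->A->L->G->refl->C->L'->B->R'->E->plug->B
Char 2 ('D'): step: R->0, L->0 (L advanced); D->plug->D->R->A->L->B->refl->H->L'->C->R'->F->plug->F

F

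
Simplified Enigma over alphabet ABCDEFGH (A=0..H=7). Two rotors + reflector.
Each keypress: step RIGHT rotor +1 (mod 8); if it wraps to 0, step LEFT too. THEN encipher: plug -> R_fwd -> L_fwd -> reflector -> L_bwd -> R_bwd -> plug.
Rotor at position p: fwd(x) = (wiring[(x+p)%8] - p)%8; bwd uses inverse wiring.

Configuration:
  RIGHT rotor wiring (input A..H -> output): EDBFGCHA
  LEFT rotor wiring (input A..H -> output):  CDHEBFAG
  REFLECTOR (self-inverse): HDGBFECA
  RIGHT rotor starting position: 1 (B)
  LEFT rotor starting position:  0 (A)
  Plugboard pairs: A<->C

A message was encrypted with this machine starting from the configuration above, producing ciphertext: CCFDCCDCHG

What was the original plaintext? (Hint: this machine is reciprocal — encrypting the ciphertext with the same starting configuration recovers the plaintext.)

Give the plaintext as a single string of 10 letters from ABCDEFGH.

Answer: DHEGHABGDF

Derivation:
Char 1 ('C'): step: R->2, L=0; C->plug->A->R->H->L->G->refl->C->L'->A->R'->D->plug->D
Char 2 ('C'): step: R->3, L=0; C->plug->A->R->C->L->H->refl->A->L'->G->R'->H->plug->H
Char 3 ('F'): step: R->4, L=0; F->plug->F->R->H->L->G->refl->C->L'->A->R'->E->plug->E
Char 4 ('D'): step: R->5, L=0; D->plug->D->R->H->L->G->refl->C->L'->A->R'->G->plug->G
Char 5 ('C'): step: R->6, L=0; C->plug->A->R->B->L->D->refl->B->L'->E->R'->H->plug->H
Char 6 ('C'): step: R->7, L=0; C->plug->A->R->B->L->D->refl->B->L'->E->R'->C->plug->A
Char 7 ('D'): step: R->0, L->1 (L advanced); D->plug->D->R->F->L->H->refl->A->L'->D->R'->B->plug->B
Char 8 ('C'): step: R->1, L=1; C->plug->A->R->C->L->D->refl->B->L'->H->R'->G->plug->G
Char 9 ('H'): step: R->2, L=1; H->plug->H->R->B->L->G->refl->C->L'->A->R'->D->plug->D
Char 10 ('G'): step: R->3, L=1; G->plug->G->R->A->L->C->refl->G->L'->B->R'->F->plug->F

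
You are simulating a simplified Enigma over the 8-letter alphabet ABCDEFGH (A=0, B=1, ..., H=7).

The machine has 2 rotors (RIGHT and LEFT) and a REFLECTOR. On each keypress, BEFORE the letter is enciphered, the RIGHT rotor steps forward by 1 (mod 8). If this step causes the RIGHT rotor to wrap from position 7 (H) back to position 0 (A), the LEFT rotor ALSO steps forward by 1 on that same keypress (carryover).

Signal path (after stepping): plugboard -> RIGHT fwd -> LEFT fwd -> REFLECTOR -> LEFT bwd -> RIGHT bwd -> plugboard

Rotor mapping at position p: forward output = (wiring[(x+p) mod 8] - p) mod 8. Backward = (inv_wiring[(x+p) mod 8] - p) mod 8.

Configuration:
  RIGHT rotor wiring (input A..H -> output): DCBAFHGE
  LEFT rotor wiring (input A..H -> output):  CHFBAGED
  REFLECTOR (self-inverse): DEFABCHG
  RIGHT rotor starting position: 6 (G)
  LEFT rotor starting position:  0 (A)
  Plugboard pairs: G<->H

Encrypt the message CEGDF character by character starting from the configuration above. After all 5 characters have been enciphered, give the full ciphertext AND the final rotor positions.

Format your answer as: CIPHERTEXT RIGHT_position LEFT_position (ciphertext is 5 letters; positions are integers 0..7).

Char 1 ('C'): step: R->7, L=0; C->plug->C->R->D->L->B->refl->E->L'->G->R'->F->plug->F
Char 2 ('E'): step: R->0, L->1 (L advanced); E->plug->E->R->F->L->D->refl->A->L'->C->R'->B->plug->B
Char 3 ('G'): step: R->1, L=1; G->plug->H->R->C->L->A->refl->D->L'->F->R'->F->plug->F
Char 4 ('D'): step: R->2, L=1; D->plug->D->R->F->L->D->refl->A->L'->C->R'->F->plug->F
Char 5 ('F'): step: R->3, L=1; F->plug->F->R->A->L->G->refl->H->L'->D->R'->D->plug->D
Final: ciphertext=FBFFD, RIGHT=3, LEFT=1

Answer: FBFFD 3 1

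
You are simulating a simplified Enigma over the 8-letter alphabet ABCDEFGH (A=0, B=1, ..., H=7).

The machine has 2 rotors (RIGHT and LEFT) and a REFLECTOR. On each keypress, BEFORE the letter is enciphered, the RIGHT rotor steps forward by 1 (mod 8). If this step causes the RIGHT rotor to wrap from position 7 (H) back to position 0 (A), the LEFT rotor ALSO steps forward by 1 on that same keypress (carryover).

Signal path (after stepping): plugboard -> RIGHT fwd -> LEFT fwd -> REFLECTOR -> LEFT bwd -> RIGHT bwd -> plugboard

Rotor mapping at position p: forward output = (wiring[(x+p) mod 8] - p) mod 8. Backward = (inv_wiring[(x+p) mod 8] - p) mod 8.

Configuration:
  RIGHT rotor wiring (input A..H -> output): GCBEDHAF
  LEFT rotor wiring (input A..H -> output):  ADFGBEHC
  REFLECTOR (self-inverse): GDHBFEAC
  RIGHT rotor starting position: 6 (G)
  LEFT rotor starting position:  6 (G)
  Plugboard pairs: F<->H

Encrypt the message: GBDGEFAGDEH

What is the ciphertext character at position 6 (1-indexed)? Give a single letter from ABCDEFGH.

Char 1 ('G'): step: R->7, L=6; G->plug->G->R->A->L->B->refl->D->L'->G->R'->A->plug->A
Char 2 ('B'): step: R->0, L->7 (L advanced); B->plug->B->R->C->L->E->refl->F->L'->G->R'->A->plug->A
Char 3 ('D'): step: R->1, L=7; D->plug->D->R->C->L->E->refl->F->L'->G->R'->E->plug->E
Char 4 ('G'): step: R->2, L=7; G->plug->G->R->E->L->H->refl->C->L'->F->R'->D->plug->D
Char 5 ('E'): step: R->3, L=7; E->plug->E->R->C->L->E->refl->F->L'->G->R'->H->plug->F
Char 6 ('F'): step: R->4, L=7; F->plug->H->R->A->L->D->refl->B->L'->B->R'->D->plug->D

D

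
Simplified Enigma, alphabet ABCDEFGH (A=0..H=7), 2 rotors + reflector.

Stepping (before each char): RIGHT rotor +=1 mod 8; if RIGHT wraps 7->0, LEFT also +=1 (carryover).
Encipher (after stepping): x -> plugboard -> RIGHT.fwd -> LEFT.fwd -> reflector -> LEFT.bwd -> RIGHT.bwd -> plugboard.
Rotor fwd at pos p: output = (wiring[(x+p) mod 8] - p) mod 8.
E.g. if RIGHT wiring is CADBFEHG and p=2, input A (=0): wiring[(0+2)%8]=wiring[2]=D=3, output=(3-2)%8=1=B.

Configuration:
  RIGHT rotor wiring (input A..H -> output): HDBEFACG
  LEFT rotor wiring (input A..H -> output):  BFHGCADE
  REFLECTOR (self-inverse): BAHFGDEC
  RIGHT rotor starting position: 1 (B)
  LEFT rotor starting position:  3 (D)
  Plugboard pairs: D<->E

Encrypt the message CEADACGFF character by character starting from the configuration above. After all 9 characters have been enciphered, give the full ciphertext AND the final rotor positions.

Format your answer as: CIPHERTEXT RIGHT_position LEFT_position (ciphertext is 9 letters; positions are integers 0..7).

Char 1 ('C'): step: R->2, L=3; C->plug->C->R->D->L->A->refl->B->L'->E->R'->F->plug->F
Char 2 ('E'): step: R->3, L=3; E->plug->D->R->H->L->E->refl->G->L'->F->R'->C->plug->C
Char 3 ('A'): step: R->4, L=3; A->plug->A->R->B->L->H->refl->C->L'->G->R'->C->plug->C
Char 4 ('D'): step: R->5, L=3; D->plug->E->R->G->L->C->refl->H->L'->B->R'->C->plug->C
Char 5 ('A'): step: R->6, L=3; A->plug->A->R->E->L->B->refl->A->L'->D->R'->E->plug->D
Char 6 ('C'): step: R->7, L=3; C->plug->C->R->E->L->B->refl->A->L'->D->R'->H->plug->H
Char 7 ('G'): step: R->0, L->4 (L advanced); G->plug->G->R->C->L->H->refl->C->L'->H->R'->A->plug->A
Char 8 ('F'): step: R->1, L=4; F->plug->F->R->B->L->E->refl->G->L'->A->R'->B->plug->B
Char 9 ('F'): step: R->2, L=4; F->plug->F->R->E->L->F->refl->D->L'->G->R'->D->plug->E
Final: ciphertext=FCCCDHABE, RIGHT=2, LEFT=4

Answer: FCCCDHABE 2 4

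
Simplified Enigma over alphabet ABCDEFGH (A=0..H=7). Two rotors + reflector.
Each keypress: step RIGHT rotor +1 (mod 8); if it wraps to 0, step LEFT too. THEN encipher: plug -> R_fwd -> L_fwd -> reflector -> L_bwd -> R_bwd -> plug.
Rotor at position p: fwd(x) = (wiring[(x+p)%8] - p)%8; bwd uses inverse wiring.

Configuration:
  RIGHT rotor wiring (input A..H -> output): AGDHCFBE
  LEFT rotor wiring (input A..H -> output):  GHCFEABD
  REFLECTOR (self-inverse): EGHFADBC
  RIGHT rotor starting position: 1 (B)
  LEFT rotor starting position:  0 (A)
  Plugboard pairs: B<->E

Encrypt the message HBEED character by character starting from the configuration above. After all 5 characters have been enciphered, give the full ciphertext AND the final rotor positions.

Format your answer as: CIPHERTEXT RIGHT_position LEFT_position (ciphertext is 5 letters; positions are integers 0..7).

Answer: ECFHE 6 0

Derivation:
Char 1 ('H'): step: R->2, L=0; H->plug->H->R->E->L->E->refl->A->L'->F->R'->B->plug->E
Char 2 ('B'): step: R->3, L=0; B->plug->E->R->B->L->H->refl->C->L'->C->R'->C->plug->C
Char 3 ('E'): step: R->4, L=0; E->plug->B->R->B->L->H->refl->C->L'->C->R'->F->plug->F
Char 4 ('E'): step: R->5, L=0; E->plug->B->R->E->L->E->refl->A->L'->F->R'->H->plug->H
Char 5 ('D'): step: R->6, L=0; D->plug->D->R->A->L->G->refl->B->L'->G->R'->B->plug->E
Final: ciphertext=ECFHE, RIGHT=6, LEFT=0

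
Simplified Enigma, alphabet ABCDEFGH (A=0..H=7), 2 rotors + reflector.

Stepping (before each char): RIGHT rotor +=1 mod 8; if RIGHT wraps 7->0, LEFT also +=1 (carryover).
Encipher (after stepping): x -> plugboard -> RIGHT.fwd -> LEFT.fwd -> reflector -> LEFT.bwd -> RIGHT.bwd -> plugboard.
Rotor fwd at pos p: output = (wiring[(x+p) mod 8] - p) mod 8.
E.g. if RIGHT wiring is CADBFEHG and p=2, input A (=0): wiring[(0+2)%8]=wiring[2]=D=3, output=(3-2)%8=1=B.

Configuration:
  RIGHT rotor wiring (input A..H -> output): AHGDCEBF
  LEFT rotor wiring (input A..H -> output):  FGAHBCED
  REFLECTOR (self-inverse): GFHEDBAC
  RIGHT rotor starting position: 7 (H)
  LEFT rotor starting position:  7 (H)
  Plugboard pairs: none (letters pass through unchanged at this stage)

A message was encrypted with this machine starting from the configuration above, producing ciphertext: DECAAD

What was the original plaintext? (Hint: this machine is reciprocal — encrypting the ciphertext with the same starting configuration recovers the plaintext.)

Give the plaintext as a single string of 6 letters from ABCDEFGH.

Char 1 ('D'): step: R->0, L->0 (L advanced); D->plug->D->R->D->L->H->refl->C->L'->F->R'->H->plug->H
Char 2 ('E'): step: R->1, L=0; E->plug->E->R->D->L->H->refl->C->L'->F->R'->B->plug->B
Char 3 ('C'): step: R->2, L=0; C->plug->C->R->A->L->F->refl->B->L'->E->R'->A->plug->A
Char 4 ('A'): step: R->3, L=0; A->plug->A->R->A->L->F->refl->B->L'->E->R'->G->plug->G
Char 5 ('A'): step: R->4, L=0; A->plug->A->R->G->L->E->refl->D->L'->H->R'->H->plug->H
Char 6 ('D'): step: R->5, L=0; D->plug->D->R->D->L->H->refl->C->L'->F->R'->H->plug->H

Answer: HBAGHH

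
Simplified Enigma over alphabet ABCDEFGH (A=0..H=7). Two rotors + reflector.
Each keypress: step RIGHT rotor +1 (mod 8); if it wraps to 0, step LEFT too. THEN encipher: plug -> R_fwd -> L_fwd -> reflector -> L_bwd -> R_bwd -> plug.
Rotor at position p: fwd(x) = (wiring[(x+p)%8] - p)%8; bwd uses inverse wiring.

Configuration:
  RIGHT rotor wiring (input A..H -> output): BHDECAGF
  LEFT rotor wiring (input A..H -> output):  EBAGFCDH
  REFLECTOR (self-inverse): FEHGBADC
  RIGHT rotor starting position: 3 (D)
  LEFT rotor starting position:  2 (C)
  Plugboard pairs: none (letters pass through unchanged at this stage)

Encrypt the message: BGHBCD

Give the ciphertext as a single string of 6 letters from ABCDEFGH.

Char 1 ('B'): step: R->4, L=2; B->plug->B->R->E->L->B->refl->E->L'->B->R'->D->plug->D
Char 2 ('G'): step: R->5, L=2; G->plug->G->R->H->L->H->refl->C->L'->G->R'->F->plug->F
Char 3 ('H'): step: R->6, L=2; H->plug->H->R->C->L->D->refl->G->L'->A->R'->A->plug->A
Char 4 ('B'): step: R->7, L=2; B->plug->B->R->C->L->D->refl->G->L'->A->R'->C->plug->C
Char 5 ('C'): step: R->0, L->3 (L advanced); C->plug->C->R->D->L->A->refl->F->L'->H->R'->B->plug->B
Char 6 ('D'): step: R->1, L=3; D->plug->D->R->B->L->C->refl->H->L'->C->R'->B->plug->B

Answer: DFACBB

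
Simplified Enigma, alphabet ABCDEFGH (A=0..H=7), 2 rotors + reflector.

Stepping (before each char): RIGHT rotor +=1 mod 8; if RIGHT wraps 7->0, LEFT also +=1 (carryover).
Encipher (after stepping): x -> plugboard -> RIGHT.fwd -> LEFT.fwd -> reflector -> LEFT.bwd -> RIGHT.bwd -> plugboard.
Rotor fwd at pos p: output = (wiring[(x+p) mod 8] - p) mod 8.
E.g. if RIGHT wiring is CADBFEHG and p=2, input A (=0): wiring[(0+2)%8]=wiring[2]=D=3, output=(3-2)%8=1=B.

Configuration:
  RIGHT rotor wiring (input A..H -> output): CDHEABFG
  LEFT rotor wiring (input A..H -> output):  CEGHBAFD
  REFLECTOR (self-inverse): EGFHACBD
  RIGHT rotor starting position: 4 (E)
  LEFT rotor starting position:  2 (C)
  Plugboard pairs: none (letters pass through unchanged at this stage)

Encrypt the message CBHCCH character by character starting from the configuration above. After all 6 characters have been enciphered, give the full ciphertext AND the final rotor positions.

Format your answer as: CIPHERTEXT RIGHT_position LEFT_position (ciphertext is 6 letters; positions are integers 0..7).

Char 1 ('C'): step: R->5, L=2; C->plug->C->R->B->L->F->refl->C->L'->H->R'->G->plug->G
Char 2 ('B'): step: R->6, L=2; B->plug->B->R->A->L->E->refl->A->L'->G->R'->F->plug->F
Char 3 ('H'): step: R->7, L=2; H->plug->H->R->G->L->A->refl->E->L'->A->R'->D->plug->D
Char 4 ('C'): step: R->0, L->3 (L advanced); C->plug->C->R->H->L->D->refl->H->L'->F->R'->G->plug->G
Char 5 ('C'): step: R->1, L=3; C->plug->C->R->D->L->C->refl->F->L'->C->R'->A->plug->A
Char 6 ('H'): step: R->2, L=3; H->plug->H->R->B->L->G->refl->B->L'->G->R'->C->plug->C
Final: ciphertext=GFDGAC, RIGHT=2, LEFT=3

Answer: GFDGAC 2 3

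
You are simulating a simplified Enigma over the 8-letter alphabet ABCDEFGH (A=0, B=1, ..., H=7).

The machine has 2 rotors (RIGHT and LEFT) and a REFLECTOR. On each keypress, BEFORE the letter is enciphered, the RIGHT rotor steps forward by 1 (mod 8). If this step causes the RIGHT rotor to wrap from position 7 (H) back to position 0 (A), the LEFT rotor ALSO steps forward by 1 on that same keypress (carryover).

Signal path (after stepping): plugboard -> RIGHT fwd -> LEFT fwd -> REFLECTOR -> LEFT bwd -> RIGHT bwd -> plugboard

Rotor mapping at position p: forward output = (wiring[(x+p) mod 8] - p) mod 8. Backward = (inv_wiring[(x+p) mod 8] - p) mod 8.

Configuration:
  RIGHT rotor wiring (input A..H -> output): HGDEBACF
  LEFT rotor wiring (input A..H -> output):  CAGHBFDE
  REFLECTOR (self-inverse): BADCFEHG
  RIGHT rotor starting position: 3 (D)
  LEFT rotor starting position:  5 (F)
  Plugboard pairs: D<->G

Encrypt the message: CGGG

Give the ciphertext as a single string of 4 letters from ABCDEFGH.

Char 1 ('C'): step: R->4, L=5; C->plug->C->R->G->L->C->refl->D->L'->E->R'->B->plug->B
Char 2 ('G'): step: R->5, L=5; G->plug->D->R->C->L->H->refl->G->L'->B->R'->E->plug->E
Char 3 ('G'): step: R->6, L=5; G->plug->D->R->A->L->A->refl->B->L'->F->R'->E->plug->E
Char 4 ('G'): step: R->7, L=5; G->plug->D->R->E->L->D->refl->C->L'->G->R'->A->plug->A

Answer: BEEA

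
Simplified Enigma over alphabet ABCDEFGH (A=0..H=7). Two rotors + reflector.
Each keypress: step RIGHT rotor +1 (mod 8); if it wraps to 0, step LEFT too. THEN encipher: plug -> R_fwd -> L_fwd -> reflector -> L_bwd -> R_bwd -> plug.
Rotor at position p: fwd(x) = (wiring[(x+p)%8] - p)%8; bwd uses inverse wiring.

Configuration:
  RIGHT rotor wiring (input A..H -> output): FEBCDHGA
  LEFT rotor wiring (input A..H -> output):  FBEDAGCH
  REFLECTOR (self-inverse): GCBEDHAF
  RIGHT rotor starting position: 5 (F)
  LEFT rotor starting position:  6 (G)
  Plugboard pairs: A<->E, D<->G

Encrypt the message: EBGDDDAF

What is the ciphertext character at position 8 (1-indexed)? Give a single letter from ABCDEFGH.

Char 1 ('E'): step: R->6, L=6; E->plug->A->R->A->L->E->refl->D->L'->D->R'->E->plug->A
Char 2 ('B'): step: R->7, L=6; B->plug->B->R->G->L->C->refl->B->L'->B->R'->A->plug->E
Char 3 ('G'): step: R->0, L->7 (L advanced); G->plug->D->R->C->L->C->refl->B->L'->F->R'->A->plug->E
Char 4 ('D'): step: R->1, L=7; D->plug->G->R->H->L->D->refl->E->L'->E->R'->H->plug->H
Char 5 ('D'): step: R->2, L=7; D->plug->G->R->D->L->F->refl->H->L'->G->R'->F->plug->F
Char 6 ('D'): step: R->3, L=7; D->plug->G->R->B->L->G->refl->A->L'->A->R'->B->plug->B
Char 7 ('A'): step: R->4, L=7; A->plug->E->R->B->L->G->refl->A->L'->A->R'->F->plug->F
Char 8 ('F'): step: R->5, L=7; F->plug->F->R->E->L->E->refl->D->L'->H->R'->E->plug->A

A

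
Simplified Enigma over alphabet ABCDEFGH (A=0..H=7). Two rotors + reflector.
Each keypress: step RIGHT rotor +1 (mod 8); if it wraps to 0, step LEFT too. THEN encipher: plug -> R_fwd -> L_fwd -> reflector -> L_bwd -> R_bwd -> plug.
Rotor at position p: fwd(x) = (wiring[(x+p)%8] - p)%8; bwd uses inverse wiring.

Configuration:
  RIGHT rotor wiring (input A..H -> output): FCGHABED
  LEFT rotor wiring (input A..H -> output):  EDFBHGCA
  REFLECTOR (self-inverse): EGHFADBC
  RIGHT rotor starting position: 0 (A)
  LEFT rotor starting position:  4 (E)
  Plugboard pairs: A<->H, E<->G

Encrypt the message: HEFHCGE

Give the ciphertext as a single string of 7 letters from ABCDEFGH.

Char 1 ('H'): step: R->1, L=4; H->plug->A->R->B->L->C->refl->H->L'->F->R'->B->plug->B
Char 2 ('E'): step: R->2, L=4; E->plug->G->R->D->L->E->refl->A->L'->E->R'->A->plug->H
Char 3 ('F'): step: R->3, L=4; F->plug->F->R->C->L->G->refl->B->L'->G->R'->C->plug->C
Char 4 ('H'): step: R->4, L=4; H->plug->A->R->E->L->A->refl->E->L'->D->R'->H->plug->A
Char 5 ('C'): step: R->5, L=4; C->plug->C->R->G->L->B->refl->G->L'->C->R'->G->plug->E
Char 6 ('G'): step: R->6, L=4; G->plug->E->R->A->L->D->refl->F->L'->H->R'->C->plug->C
Char 7 ('E'): step: R->7, L=4; E->plug->G->R->C->L->G->refl->B->L'->G->R'->B->plug->B

Answer: BHCAECB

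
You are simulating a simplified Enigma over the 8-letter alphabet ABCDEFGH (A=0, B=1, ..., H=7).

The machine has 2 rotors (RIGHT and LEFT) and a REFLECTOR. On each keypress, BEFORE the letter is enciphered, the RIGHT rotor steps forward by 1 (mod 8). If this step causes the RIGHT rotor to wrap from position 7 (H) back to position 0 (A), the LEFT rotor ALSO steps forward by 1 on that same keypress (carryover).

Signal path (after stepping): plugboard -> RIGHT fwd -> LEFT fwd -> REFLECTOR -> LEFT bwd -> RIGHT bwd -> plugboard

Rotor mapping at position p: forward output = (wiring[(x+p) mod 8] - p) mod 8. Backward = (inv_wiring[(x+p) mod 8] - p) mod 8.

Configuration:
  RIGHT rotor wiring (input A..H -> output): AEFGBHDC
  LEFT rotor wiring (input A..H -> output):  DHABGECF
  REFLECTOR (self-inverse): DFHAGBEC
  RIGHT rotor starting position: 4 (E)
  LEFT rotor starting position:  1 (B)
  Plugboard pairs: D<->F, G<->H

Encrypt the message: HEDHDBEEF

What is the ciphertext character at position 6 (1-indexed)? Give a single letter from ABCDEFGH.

Char 1 ('H'): step: R->5, L=1; H->plug->G->R->B->L->H->refl->C->L'->H->R'->E->plug->E
Char 2 ('E'): step: R->6, L=1; E->plug->E->R->H->L->C->refl->H->L'->B->R'->H->plug->G
Char 3 ('D'): step: R->7, L=1; D->plug->F->R->C->L->A->refl->D->L'->E->R'->H->plug->G
Char 4 ('H'): step: R->0, L->2 (L advanced); H->plug->G->R->D->L->C->refl->H->L'->B->R'->E->plug->E
Char 5 ('D'): step: R->1, L=2; D->plug->F->R->C->L->E->refl->G->L'->A->R'->D->plug->F
Char 6 ('B'): step: R->2, L=2; B->plug->B->R->E->L->A->refl->D->L'->F->R'->D->plug->F

F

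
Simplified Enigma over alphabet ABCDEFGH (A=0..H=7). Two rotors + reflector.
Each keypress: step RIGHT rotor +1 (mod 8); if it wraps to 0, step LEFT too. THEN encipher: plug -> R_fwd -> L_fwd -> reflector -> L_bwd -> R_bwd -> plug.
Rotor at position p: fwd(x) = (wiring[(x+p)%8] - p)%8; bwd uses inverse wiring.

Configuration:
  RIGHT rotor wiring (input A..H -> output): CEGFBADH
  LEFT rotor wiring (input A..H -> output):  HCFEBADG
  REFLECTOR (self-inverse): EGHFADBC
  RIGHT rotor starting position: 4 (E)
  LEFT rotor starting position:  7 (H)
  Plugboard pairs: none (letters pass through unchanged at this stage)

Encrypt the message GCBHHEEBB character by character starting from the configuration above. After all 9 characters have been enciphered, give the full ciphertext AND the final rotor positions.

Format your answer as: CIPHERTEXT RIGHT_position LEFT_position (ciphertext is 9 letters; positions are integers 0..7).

Answer: DHEBDGFCC 5 0

Derivation:
Char 1 ('G'): step: R->5, L=7; G->plug->G->R->A->L->H->refl->C->L'->F->R'->D->plug->D
Char 2 ('C'): step: R->6, L=7; C->plug->C->R->E->L->F->refl->D->L'->C->R'->H->plug->H
Char 3 ('B'): step: R->7, L=7; B->plug->B->R->D->L->G->refl->B->L'->G->R'->E->plug->E
Char 4 ('H'): step: R->0, L->0 (L advanced); H->plug->H->R->H->L->G->refl->B->L'->E->R'->B->plug->B
Char 5 ('H'): step: R->1, L=0; H->plug->H->R->B->L->C->refl->H->L'->A->R'->D->plug->D
Char 6 ('E'): step: R->2, L=0; E->plug->E->R->B->L->C->refl->H->L'->A->R'->G->plug->G
Char 7 ('E'): step: R->3, L=0; E->plug->E->R->E->L->B->refl->G->L'->H->R'->F->plug->F
Char 8 ('B'): step: R->4, L=0; B->plug->B->R->E->L->B->refl->G->L'->H->R'->C->plug->C
Char 9 ('B'): step: R->5, L=0; B->plug->B->R->G->L->D->refl->F->L'->C->R'->C->plug->C
Final: ciphertext=DHEBDGFCC, RIGHT=5, LEFT=0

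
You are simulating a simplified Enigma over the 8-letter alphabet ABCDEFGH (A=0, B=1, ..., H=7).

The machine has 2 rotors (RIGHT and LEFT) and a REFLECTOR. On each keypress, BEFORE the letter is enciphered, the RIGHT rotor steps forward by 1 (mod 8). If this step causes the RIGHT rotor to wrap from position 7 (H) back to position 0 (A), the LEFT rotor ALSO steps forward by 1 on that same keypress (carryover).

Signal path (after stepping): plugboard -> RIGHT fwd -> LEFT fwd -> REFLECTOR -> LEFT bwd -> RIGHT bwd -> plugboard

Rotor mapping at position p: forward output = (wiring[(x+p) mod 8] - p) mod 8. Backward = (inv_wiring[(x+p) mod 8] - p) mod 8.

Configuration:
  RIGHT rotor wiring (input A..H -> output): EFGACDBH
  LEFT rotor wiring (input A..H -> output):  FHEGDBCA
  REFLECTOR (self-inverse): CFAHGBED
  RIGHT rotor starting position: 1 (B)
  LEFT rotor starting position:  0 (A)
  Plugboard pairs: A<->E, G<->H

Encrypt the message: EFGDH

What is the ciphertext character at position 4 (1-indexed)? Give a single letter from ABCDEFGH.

Char 1 ('E'): step: R->2, L=0; E->plug->A->R->E->L->D->refl->H->L'->B->R'->D->plug->D
Char 2 ('F'): step: R->3, L=0; F->plug->F->R->B->L->H->refl->D->L'->E->R'->E->plug->A
Char 3 ('G'): step: R->4, L=0; G->plug->H->R->E->L->D->refl->H->L'->B->R'->F->plug->F
Char 4 ('D'): step: R->5, L=0; D->plug->D->R->H->L->A->refl->C->L'->G->R'->A->plug->E

E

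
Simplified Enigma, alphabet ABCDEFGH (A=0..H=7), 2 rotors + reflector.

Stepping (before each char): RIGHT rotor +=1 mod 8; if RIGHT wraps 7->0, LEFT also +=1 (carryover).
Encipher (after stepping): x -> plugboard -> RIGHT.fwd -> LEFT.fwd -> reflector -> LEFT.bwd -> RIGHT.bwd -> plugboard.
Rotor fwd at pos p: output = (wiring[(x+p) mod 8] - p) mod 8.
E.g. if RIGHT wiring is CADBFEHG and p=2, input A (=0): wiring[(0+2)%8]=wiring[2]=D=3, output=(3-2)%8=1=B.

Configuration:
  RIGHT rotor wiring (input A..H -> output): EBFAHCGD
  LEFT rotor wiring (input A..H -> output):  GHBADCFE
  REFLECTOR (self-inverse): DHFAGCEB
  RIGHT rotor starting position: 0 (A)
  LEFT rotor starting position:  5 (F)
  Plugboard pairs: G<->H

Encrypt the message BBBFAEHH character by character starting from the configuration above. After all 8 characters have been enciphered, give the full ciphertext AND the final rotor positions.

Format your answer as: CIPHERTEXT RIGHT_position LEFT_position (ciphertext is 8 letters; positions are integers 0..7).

Answer: AFEDDBCC 0 6

Derivation:
Char 1 ('B'): step: R->1, L=5; B->plug->B->R->E->L->C->refl->F->L'->A->R'->A->plug->A
Char 2 ('B'): step: R->2, L=5; B->plug->B->R->G->L->D->refl->A->L'->B->R'->F->plug->F
Char 3 ('B'): step: R->3, L=5; B->plug->B->R->E->L->C->refl->F->L'->A->R'->E->plug->E
Char 4 ('F'): step: R->4, L=5; F->plug->F->R->F->L->E->refl->G->L'->H->R'->D->plug->D
Char 5 ('A'): step: R->5, L=5; A->plug->A->R->F->L->E->refl->G->L'->H->R'->D->plug->D
Char 6 ('E'): step: R->6, L=5; E->plug->E->R->H->L->G->refl->E->L'->F->R'->B->plug->B
Char 7 ('H'): step: R->7, L=5; H->plug->G->R->D->L->B->refl->H->L'->C->R'->C->plug->C
Char 8 ('H'): step: R->0, L->6 (L advanced); H->plug->G->R->G->L->F->refl->C->L'->F->R'->C->plug->C
Final: ciphertext=AFEDDBCC, RIGHT=0, LEFT=6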